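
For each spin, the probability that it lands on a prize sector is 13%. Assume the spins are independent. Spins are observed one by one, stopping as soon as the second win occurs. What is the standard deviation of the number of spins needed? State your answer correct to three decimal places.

10.147

Y = total spins until the second success; negative binomial with r=2, p=0.13.
SD(Y) = √[r(1−p)/p²] = √(102.95858) = 10.14685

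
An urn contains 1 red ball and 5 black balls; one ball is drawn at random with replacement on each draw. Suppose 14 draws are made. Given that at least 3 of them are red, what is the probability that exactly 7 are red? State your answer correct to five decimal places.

X ~ Binomial(14, 0.166667). Want P(X=7 | X≥3) = P(X=7) / P(X≥3).
P(X=7) = C(14,7)·0.166667^7·0.833333^7 = 0.0034215
P(X≥3) = 1 − 0.0778866 − 0.2180824 − 0.2835071 = 0.4205240
Ratio = 0.0034215 / 0.4205240 = 0.0081363

0.00814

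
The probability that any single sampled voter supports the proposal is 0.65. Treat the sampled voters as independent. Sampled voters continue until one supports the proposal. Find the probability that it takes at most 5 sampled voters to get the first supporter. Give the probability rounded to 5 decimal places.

0.99475

Y = number of sampled voters to the first success; geometric, p = 0.65.
P(Y ≤ 5) = 1 − (1−p)^5 = 1 − 0.0052522 = 0.9947478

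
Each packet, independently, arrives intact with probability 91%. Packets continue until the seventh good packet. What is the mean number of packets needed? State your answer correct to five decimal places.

7.69231

Y = total packets until the seventh success; negative binomial with r=7, p=0.91.
E[Y] = r / p = 7 / 0.91 = 7.6923077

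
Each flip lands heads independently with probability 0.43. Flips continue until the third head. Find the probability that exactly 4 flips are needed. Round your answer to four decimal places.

Y = trial on which the third success occurs; negative binomial, r=3, p=0.43.
P(Y=4) = C(3,2) · p^3 · (1−p)^1
= 3 · 0.079507 · 0.57 = 0.135957

0.1360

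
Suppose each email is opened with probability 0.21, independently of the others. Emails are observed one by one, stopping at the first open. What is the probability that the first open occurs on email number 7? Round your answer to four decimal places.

0.0510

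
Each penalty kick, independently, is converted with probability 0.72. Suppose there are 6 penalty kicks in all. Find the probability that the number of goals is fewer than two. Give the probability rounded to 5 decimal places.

X ~ Binomial(6, 0.72); P(X ≤ 1) = Σ C(6,k) p^k (1−p)^(6−k) over k:
  k=0: C(6,0)·0.72^0·0.28^6 = 0.0004819
  k=1: C(6,1)·0.72^1·0.28^5 = 0.0074349
Total = 0.0079168

0.00792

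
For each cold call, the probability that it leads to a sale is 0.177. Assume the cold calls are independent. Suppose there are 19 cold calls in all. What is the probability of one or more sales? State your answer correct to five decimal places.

0.97531

P(at least one) = 1 − P(none) = 1 − (1 − 0.177)^19
= 1 − 0.0246943 = 0.9753057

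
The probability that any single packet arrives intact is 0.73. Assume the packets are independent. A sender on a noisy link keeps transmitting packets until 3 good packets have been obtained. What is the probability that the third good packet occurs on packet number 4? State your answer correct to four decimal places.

0.3151

Y = trial on which the third success occurs; negative binomial, r=3, p=0.73.
P(Y=4) = C(3,2) · p^3 · (1−p)^1
= 3 · 0.38902 · 0.27 = 0.315104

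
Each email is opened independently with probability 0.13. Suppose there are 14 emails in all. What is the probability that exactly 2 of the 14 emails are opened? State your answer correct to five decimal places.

X ~ Binomial(n=14, p=0.13).
P(X=2) = C(14,2) · p^2 · (1−p)^12
= 91 · 0.0169 · 0.18803 = 0.2891739

0.28917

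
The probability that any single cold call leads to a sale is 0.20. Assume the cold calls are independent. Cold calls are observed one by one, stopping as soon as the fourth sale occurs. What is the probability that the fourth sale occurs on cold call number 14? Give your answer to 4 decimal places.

0.0491

Y = trial on which the fourth success occurs; negative binomial, r=4, p=0.20.
P(Y=14) = C(13,3) · p^4 · (1−p)^10
= 286 · 0.0016 · 0.10737 = 0.049134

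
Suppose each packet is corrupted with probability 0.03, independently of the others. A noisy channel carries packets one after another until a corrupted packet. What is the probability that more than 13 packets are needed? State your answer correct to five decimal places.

0.67303

Y = number of packets to the first success; geometric, p = 0.03.
P(Y > 13) = P(first 13 all fail) = (1−p)^13 = 0.6730271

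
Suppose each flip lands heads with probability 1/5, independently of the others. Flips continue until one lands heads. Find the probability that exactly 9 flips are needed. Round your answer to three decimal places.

0.034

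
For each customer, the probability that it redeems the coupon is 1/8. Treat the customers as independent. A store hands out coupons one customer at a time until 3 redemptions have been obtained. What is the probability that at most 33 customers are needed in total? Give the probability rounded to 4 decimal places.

Finishing within 33 customers ⇔ at least 3 successes in the first 33. With X ~ Binomial(33, 0.125), P(Y ≤ 33) = 1 − P(X ≤ 2).
  k=0: C(33,0)·0.125^0·0.875^33 = 0.012197
  k=1: C(33,1)·0.125^1·0.875^32 = 0.057502
  k=2: C(33,2)·0.125^2·0.875^31 = 0.131433
1 − 0.201132 = 0.798868

0.7989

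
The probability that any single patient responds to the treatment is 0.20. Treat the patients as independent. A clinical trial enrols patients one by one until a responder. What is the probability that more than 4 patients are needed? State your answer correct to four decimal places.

0.4096

Y = number of patients to the first success; geometric, p = 0.20.
P(Y > 4) = P(first 4 all fail) = (1−p)^4 = 0.409600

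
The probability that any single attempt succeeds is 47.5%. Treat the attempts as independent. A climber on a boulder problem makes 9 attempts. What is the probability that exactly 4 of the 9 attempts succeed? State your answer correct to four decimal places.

0.2558

X ~ Binomial(n=9, p=0.475).
P(X=4) = C(9,4) · p^4 · (1−p)^5
= 126 · 0.050907 · 0.039884 = 0.255824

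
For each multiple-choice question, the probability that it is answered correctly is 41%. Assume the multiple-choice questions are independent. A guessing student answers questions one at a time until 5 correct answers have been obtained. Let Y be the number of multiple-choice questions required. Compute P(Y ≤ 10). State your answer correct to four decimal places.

0.3922

Finishing within 10 multiple-choice questions ⇔ at least 5 successes in the first 10. With X ~ Binomial(10, 0.41), P(Y ≤ 10) = 1 − P(X ≤ 4).
  k=0: C(10,0)·0.41^0·0.59^10 = 0.005111
  k=1: C(10,1)·0.41^1·0.59^9 = 0.035518
  k=2: C(10,2)·0.41^2·0.59^8 = 0.111070
  k=3: C(10,3)·0.41^3·0.59^7 = 0.205824
  k=4: C(10,4)·0.41^4·0.59^6 = 0.250303
1 − 0.607827 = 0.392173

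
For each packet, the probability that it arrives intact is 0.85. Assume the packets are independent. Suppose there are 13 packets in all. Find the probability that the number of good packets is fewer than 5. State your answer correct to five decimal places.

0.00002

X ~ Binomial(13, 0.85); P(X ≤ 4) = Σ C(13,k) p^k (1−p)^(13−k) over k:
  k=0: C(13,0)·0.85^0·0.15^13 = 0.0000000
  k=1: C(13,1)·0.85^1·0.15^12 = 0.0000000
  k=2: C(13,2)·0.85^2·0.15^11 = 0.0000000
  k=3: C(13,3)·0.85^3·0.15^10 = 0.0000010
  k=4: C(13,4)·0.85^4·0.15^9 = 0.0000143
Total = 0.0000154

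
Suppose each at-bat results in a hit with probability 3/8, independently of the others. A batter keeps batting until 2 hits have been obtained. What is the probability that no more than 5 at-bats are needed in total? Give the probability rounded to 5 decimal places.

0.61853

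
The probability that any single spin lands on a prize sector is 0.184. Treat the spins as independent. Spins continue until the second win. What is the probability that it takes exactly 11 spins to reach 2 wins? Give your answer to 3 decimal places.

0.054

Y = trial on which the second success occurs; negative binomial, r=2, p=0.184.
P(Y=11) = C(10,1) · p^2 · (1−p)^9
= 10 · 0.033856 · 0.1604 = 0.05431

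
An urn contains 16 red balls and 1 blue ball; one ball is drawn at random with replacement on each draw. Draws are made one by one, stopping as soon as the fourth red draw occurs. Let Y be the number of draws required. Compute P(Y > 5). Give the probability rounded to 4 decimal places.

0.0307

Needing more than 5 draws ⇔ fewer than 4 successes in the first 5. With X ~ Binomial(5, 0.941176), P(Y > 5) = P(X ≤ 3).
  k=0: C(5,0)·0.941176^0·0.058824^5 = 0.000001
  k=1: C(5,1)·0.941176^1·0.058824^4 = 0.000056
  k=2: C(5,2)·0.941176^2·0.058824^3 = 0.001803
  k=3: C(5,3)·0.941176^3·0.058824^2 = 0.028848
P(X ≤ 3) = 0.030708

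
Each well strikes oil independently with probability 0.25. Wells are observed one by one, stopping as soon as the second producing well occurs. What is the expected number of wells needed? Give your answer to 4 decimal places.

8.0000

Y = total wells until the second success; negative binomial with r=2, p=0.25.
E[Y] = r / p = 2 / 0.25 = 8.000000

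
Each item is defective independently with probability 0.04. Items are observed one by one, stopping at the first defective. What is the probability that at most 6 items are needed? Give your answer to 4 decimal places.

Y = number of items to the first success; geometric, p = 0.04.
P(Y ≤ 6) = 1 − (1−p)^6 = 1 − 0.782758 = 0.217242

0.2172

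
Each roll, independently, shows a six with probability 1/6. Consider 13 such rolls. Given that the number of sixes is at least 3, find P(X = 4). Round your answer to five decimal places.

0.28749

X ~ Binomial(13, 0.166667). Want P(X=4 | X≥3) = P(X=4) / P(X≥3).
P(X=4) = C(13,4)·0.166667^4·0.833333^9 = 0.1069227
P(X≥3) = 1 − 0.0934639 − 0.2430061 − 0.2916073 = 0.3719227
Ratio = 0.1069227 / 0.3719227 = 0.2874863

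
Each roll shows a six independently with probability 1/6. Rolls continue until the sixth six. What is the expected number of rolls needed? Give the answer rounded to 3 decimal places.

36.000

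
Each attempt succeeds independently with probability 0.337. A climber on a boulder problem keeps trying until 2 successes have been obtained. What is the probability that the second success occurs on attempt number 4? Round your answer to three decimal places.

0.150

Y = trial on which the second success occurs; negative binomial, r=2, p=0.337.
P(Y=4) = C(3,1) · p^2 · (1−p)^2
= 3 · 0.11357 · 0.43957 = 0.14976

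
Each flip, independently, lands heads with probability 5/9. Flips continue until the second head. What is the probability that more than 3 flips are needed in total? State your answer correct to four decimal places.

Needing more than 3 flips ⇔ fewer than 2 successes in the first 3. With X ~ Binomial(3, 0.555556), P(Y > 3) = P(X ≤ 1).
  k=0: C(3,0)·0.555556^0·0.444444^3 = 0.087791
  k=1: C(3,1)·0.555556^1·0.444444^2 = 0.329218
P(X ≤ 1) = 0.417010

0.4170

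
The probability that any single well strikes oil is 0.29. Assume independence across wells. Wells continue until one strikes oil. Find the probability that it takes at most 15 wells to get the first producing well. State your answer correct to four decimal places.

0.9941

Y = number of wells to the first success; geometric, p = 0.29.
P(Y ≤ 15) = 1 − (1−p)^15 = 1 − 0.005873 = 0.994127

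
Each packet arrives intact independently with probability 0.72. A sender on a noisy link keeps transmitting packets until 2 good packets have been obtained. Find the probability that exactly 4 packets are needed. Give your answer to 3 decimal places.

Y = trial on which the second success occurs; negative binomial, r=2, p=0.72.
P(Y=4) = C(3,1) · p^2 · (1−p)^2
= 3 · 0.5184 · 0.0784 = 0.12193

0.122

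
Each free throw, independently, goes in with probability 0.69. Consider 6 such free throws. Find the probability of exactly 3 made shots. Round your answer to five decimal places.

0.19573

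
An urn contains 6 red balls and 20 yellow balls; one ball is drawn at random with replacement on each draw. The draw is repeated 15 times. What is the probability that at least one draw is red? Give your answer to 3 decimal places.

0.980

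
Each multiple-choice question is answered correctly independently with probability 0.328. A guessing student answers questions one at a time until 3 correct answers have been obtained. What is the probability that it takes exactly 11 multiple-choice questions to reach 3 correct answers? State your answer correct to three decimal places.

Y = trial on which the third success occurs; negative binomial, r=3, p=0.328.
P(Y=11) = C(10,2) · p^3 · (1−p)^8
= 45 · 0.035288 · 0.041587 = 0.06604

0.066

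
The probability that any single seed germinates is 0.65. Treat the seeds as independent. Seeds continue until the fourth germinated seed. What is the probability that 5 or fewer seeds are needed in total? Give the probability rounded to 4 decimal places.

Finishing within 5 seeds ⇔ at least 4 successes in the first 5. With X ~ Binomial(5, 0.65), P(Y ≤ 5) = 1 − P(X ≤ 3).
  k=0: C(5,0)·0.65^0·0.35^5 = 0.005252
  k=1: C(5,1)·0.65^1·0.35^4 = 0.048770
  k=2: C(5,2)·0.65^2·0.35^3 = 0.181147
  k=3: C(5,3)·0.65^3·0.35^2 = 0.336416
1 − 0.571585 = 0.428415

0.4284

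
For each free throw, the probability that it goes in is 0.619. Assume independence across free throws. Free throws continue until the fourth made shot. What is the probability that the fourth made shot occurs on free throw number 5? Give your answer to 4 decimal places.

Y = trial on which the fourth success occurs; negative binomial, r=4, p=0.619.
P(Y=5) = C(4,3) · p^4 · (1−p)^1
= 4 · 0.14681 · 0.381 = 0.223742

0.2237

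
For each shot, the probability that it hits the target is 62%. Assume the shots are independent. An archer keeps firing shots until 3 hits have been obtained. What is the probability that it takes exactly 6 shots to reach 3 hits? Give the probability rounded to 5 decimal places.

0.13078

Y = trial on which the third success occurs; negative binomial, r=3, p=0.62.
P(Y=6) = C(5,2) · p^3 · (1−p)^3
= 10 · 0.23833 · 0.054872 = 0.1307753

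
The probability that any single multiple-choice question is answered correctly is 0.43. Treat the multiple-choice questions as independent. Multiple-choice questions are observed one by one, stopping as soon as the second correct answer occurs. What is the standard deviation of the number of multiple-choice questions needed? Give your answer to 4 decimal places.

2.4830

Y = total multiple-choice questions until the second success; negative binomial with r=2, p=0.43.
SD(Y) = √[r(1−p)/p²] = √(6.165495) = 2.483041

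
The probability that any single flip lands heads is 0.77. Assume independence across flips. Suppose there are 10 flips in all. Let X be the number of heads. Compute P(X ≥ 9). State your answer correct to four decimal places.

0.2921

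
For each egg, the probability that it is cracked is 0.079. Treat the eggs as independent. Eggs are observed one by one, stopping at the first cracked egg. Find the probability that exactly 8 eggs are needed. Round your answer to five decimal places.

Geometric (trials to first success), p = 0.079.
P(Y = 8) = (1−p)^7 · p = 0.5621 · 0.079 = 0.0444063

0.04441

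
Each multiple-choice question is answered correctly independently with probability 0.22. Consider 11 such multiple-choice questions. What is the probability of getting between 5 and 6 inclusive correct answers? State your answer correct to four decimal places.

0.0687

X ~ Binomial(11, 0.22); P(5 ≤ X ≤ 6) = Σ C(11,k) p^k (1−p)^(11−k) over k:
  k=5: C(11,5)·0.22^5·0.78^6 = 0.053620
  k=6: C(11,6)·0.22^6·0.78^5 = 0.015123
Total = 0.068743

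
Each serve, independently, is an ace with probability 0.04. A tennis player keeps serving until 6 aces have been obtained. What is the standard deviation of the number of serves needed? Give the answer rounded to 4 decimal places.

Y = total serves until the sixth success; negative binomial with r=6, p=0.04.
SD(Y) = √[r(1−p)/p²] = √(3600.000000) = 60.000000

60.0000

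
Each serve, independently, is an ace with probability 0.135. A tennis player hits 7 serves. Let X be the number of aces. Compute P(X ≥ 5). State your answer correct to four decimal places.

0.0007

X ~ Binomial(7, 0.135); P(X ≥ 5) = Σ C(7,k) p^k (1−p)^(7−k) over k:
  k=5: C(7,5)·0.135^5·0.865^2 = 0.000705
  k=6: C(7,6)·0.135^6·0.865^1 = 0.000037
  k=7: C(7,7)·0.135^7·0.865^0 = 0.000001
Total = 0.000742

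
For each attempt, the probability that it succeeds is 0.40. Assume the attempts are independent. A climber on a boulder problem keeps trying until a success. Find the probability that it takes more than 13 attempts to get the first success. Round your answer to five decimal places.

Y = number of attempts to the first success; geometric, p = 0.40.
P(Y > 13) = P(first 13 all fail) = (1−p)^13 = 0.0013061

0.00131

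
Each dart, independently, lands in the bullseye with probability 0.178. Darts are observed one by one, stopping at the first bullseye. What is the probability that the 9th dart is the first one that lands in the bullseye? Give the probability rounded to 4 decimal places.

Geometric (trials to first success), p = 0.178.
P(Y = 9) = (1−p)^8 · p = 0.20844 · 0.178 = 0.037102

0.0371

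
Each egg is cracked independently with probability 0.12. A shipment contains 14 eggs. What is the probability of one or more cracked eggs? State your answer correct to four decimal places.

P(at least one) = 1 − P(none) = 1 − (1 − 0.12)^14
= 1 − 0.167016 = 0.832984

0.8330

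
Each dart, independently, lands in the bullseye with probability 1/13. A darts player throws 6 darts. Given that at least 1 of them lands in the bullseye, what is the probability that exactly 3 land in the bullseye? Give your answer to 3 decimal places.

0.019

X ~ Binomial(6, 0.076923). Want P(X=3 | X≥1) = P(X=3) / P(X≥1).
P(X=3) = C(6,3)·0.076923^3·0.923077^3 = 0.00716
P(X≥1) = 1 − 0.61862 = 0.38138
Ratio = 0.00716 / 0.38138 = 0.01877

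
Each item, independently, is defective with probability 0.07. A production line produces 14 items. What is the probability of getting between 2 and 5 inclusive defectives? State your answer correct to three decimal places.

X ~ Binomial(14, 0.07); P(2 ≤ X ≤ 5) = Σ C(14,k) p^k (1−p)^(14−k) over k:
  k=2: C(14,2)·0.07^2·0.93^12 = 0.18665
  k=3: C(14,3)·0.07^3·0.93^11 = 0.05620
  k=4: C(14,4)·0.07^4·0.93^10 = 0.01163
  k=5: C(14,5)·0.07^5·0.93^9 = 0.00175
Total = 0.25623

0.256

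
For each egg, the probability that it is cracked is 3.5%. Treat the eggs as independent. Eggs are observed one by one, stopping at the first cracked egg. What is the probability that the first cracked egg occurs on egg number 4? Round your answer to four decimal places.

Geometric (trials to first success), p = 0.035.
P(Y = 4) = (1−p)^3 · p = 0.89863 · 0.035 = 0.031452

0.0315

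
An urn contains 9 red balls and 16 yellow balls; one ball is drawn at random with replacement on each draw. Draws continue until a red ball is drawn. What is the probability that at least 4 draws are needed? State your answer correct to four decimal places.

Y = number of draws to the first success; geometric, p = 0.36.
P(Y > 3) = P(first 3 all fail) = (1−p)^3 = 0.262144

0.2621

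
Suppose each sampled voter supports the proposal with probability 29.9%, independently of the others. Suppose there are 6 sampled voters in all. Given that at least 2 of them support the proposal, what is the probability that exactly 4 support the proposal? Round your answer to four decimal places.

0.1020

X ~ Binomial(6, 0.299). Want P(X=4 | X≥2) = P(X=4) / P(X≥2).
P(X=4) = C(6,4)·0.299^4·0.701^2 = 0.058913
P(X≥2) = 1 − 0.118661 − 0.303677 = 0.577662
Ratio = 0.058913 / 0.577662 = 0.101986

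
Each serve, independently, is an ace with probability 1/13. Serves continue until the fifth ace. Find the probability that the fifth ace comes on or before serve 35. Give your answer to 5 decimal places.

Finishing within 35 serves ⇔ at least 5 successes in the first 35. With X ~ Binomial(35, 0.076923), P(Y ≤ 35) = 1 − P(X ≤ 4).
  k=0: C(35,0)·0.076923^0·0.923077^35 = 0.0607192
  k=1: C(35,1)·0.076923^1·0.923077^34 = 0.1770978
  k=2: C(35,2)·0.076923^2·0.923077^33 = 0.2508885
  k=3: C(35,3)·0.076923^3·0.923077^32 = 0.2299811
  k=4: C(35,4)·0.076923^4·0.923077^31 = 0.1533207
1 − 0.8720074 = 0.1279926

0.12799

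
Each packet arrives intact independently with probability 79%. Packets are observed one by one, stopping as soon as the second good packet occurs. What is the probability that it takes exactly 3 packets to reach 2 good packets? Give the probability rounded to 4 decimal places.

0.2621

Y = trial on which the second success occurs; negative binomial, r=2, p=0.79.
P(Y=3) = C(2,1) · p^2 · (1−p)^1
= 2 · 0.6241 · 0.21 = 0.262122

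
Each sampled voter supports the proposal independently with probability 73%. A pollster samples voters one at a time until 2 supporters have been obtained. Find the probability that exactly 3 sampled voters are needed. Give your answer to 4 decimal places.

Y = trial on which the second success occurs; negative binomial, r=2, p=0.73.
P(Y=3) = C(2,1) · p^2 · (1−p)^1
= 2 · 0.5329 · 0.27 = 0.287766

0.2878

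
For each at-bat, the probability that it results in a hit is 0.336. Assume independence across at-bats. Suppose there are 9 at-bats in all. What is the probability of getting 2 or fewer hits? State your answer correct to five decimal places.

0.37065

X ~ Binomial(9, 0.336); P(X ≤ 2) = Σ C(9,k) p^k (1−p)^(9−k) over k:
  k=0: C(9,0)·0.336^0·0.664^9 = 0.0250907
  k=1: C(9,1)·0.336^1·0.664^8 = 0.1142685
  k=2: C(9,2)·0.336^2·0.664^7 = 0.2312904
Total = 0.3706496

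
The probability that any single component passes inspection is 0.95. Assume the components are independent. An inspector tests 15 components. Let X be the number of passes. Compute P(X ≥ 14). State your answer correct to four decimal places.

0.8290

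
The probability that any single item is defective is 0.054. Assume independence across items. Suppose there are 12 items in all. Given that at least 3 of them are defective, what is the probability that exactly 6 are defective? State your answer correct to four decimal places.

X ~ Binomial(12, 0.054). Want P(X=6 | X≥3) = P(X=6) / P(X≥3).
P(X=6) = C(12,6)·0.054^6·0.946^6 = 0.000016
P(X≥3) = 1 − 0.513681 − 0.351866 − 0.110470 = 0.023983
Ratio = 0.000016 / 0.023983 = 0.000685

0.0007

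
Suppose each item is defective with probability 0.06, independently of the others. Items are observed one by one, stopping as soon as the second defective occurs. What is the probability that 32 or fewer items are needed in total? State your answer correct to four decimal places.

0.5799

Finishing within 32 items ⇔ at least 2 successes in the first 32. With X ~ Binomial(32, 0.06), P(Y ≤ 32) = 1 − P(X ≤ 1).
  k=0: C(32,0)·0.06^0·0.94^32 = 0.138067
  k=1: C(32,1)·0.06^1·0.94^31 = 0.282010
1 − 0.420078 = 0.579922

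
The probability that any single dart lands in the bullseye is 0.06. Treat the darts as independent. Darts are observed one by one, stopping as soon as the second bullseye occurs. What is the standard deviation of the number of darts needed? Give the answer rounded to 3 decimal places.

22.852

Y = total darts until the second success; negative binomial with r=2, p=0.06.
SD(Y) = √[r(1−p)/p²] = √(522.22222) = 22.85218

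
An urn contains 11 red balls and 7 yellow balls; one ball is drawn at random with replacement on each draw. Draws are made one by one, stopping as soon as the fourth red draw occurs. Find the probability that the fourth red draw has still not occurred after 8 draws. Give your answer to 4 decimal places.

0.1569

Needing more than 8 draws ⇔ fewer than 4 successes in the first 8. With X ~ Binomial(8, 0.611111), P(Y > 8) = P(X ≤ 3).
  k=0: C(8,0)·0.611111^0·0.388889^8 = 0.000523
  k=1: C(8,1)·0.611111^1·0.388889^7 = 0.006576
  k=2: C(8,2)·0.611111^2·0.388889^6 = 0.036170
  k=3: C(8,3)·0.611111^3·0.388889^5 = 0.113678
P(X ≤ 3) = 0.156948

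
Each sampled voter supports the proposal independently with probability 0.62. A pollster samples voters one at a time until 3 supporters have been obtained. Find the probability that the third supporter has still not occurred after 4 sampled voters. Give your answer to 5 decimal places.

0.48998

Needing more than 4 sampled voters ⇔ fewer than 3 successes in the first 4. With X ~ Binomial(4, 0.62), P(Y > 4) = P(X ≤ 2).
  k=0: C(4,0)·0.62^0·0.38^4 = 0.0208514
  k=1: C(4,1)·0.62^1·0.38^3 = 0.1360826
  k=2: C(4,2)·0.62^2·0.38^2 = 0.3330442
P(X ≤ 2) = 0.4899781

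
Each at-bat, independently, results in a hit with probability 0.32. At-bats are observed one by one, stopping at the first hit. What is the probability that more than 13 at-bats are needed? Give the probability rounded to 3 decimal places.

Y = number of at-bats to the first success; geometric, p = 0.32.
P(Y > 13) = P(first 13 all fail) = (1−p)^13 = 0.00665

0.007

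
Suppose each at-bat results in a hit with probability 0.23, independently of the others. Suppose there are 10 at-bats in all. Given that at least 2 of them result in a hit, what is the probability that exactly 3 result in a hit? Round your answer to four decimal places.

X ~ Binomial(10, 0.23). Want P(X=3 | X≥2) = P(X=3) / P(X≥2).
P(X=3) = C(10,3)·0.23^3·0.77^7 = 0.234315
P(X≥2) = 1 − 0.073267 − 0.218849 = 0.707884
Ratio = 0.234315 / 0.707884 = 0.331007

0.3310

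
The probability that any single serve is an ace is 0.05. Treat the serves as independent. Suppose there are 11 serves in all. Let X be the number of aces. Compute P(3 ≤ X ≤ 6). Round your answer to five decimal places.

0.01524

X ~ Binomial(11, 0.05); P(3 ≤ X ≤ 6) = Σ C(11,k) p^k (1−p)^(11−k) over k:
  k=3: C(11,3)·0.05^3·0.95^8 = 0.0136830
  k=4: C(11,4)·0.05^4·0.95^7 = 0.0014403
  k=5: C(11,5)·0.05^5·0.95^6 = 0.0001061
  k=6: C(11,6)·0.05^6·0.95^5 = 0.0000056
Total = 0.0152351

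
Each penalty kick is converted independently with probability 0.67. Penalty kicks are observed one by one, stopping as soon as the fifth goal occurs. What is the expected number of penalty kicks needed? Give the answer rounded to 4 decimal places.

7.4627

Y = total penalty kicks until the fifth success; negative binomial with r=5, p=0.67.
E[Y] = r / p = 5 / 0.67 = 7.462687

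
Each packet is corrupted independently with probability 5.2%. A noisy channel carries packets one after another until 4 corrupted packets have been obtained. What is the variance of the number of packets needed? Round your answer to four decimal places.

1402.3669

Y = total packets until the fourth success; negative binomial with r=4, p=0.052.
Var(Y) = r(1−p)/p² = 4·0.948 / 0.052² = 1402.366864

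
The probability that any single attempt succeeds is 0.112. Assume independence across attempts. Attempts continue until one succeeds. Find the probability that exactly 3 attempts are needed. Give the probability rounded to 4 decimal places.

Geometric (trials to first success), p = 0.112.
P(Y = 3) = (1−p)^2 · p = 0.78854 · 0.112 = 0.088317

0.0883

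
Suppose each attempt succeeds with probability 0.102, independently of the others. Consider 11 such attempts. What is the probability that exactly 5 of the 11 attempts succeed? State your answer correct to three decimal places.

0.003

X ~ Binomial(n=11, p=0.102).
P(X=5) = C(11,5) · p^5 · (1−p)^6
= 462 · 1.1041e-05 · 0.52439 = 0.00267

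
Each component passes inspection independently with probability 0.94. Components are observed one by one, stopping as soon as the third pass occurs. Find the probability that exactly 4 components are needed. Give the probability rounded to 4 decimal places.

Y = trial on which the third success occurs; negative binomial, r=3, p=0.94.
P(Y=4) = C(3,2) · p^3 · (1−p)^1
= 3 · 0.83058 · 0.06 = 0.149505

0.1495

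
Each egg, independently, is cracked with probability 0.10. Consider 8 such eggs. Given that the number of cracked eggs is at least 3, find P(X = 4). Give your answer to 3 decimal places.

0.121

X ~ Binomial(8, 0.10). Want P(X=4 | X≥3) = P(X=4) / P(X≥3).
P(X=4) = C(8,4)·0.10^4·0.90^4 = 0.00459
P(X≥3) = 1 − 0.43047 − 0.38264 − 0.14880 = 0.03809
Ratio = 0.00459 / 0.03809 = 0.12057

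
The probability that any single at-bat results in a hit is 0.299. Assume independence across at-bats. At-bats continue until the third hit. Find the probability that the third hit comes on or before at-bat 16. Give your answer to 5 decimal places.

0.89917

Finishing within 16 at-bats ⇔ at least 3 successes in the first 16. With X ~ Binomial(16, 0.299), P(Y ≤ 16) = 1 − P(X ≤ 2).
  k=0: C(16,0)·0.299^0·0.701^16 = 0.0034001
  k=1: C(16,1)·0.299^1·0.701^15 = 0.0232039
  k=2: C(16,2)·0.299^2·0.701^14 = 0.0742294
1 − 0.1008334 = 0.8991666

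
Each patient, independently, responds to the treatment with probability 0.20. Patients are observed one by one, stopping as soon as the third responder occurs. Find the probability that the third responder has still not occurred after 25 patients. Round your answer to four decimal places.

Needing more than 25 patients ⇔ fewer than 3 successes in the first 25. With X ~ Binomial(25, 0.20), P(Y > 25) = P(X ≤ 2).
  k=0: C(25,0)·0.20^0·0.80^25 = 0.003778
  k=1: C(25,1)·0.20^1·0.80^24 = 0.023612
  k=2: C(25,2)·0.20^2·0.80^23 = 0.070835
P(X ≤ 2) = 0.098225

0.0982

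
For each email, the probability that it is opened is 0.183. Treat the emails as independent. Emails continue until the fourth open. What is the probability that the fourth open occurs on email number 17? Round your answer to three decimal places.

0.045

Y = trial on which the fourth success occurs; negative binomial, r=4, p=0.183.
P(Y=17) = C(16,3) · p^4 · (1−p)^13
= 560 · 0.0011215 · 0.072258 = 0.04538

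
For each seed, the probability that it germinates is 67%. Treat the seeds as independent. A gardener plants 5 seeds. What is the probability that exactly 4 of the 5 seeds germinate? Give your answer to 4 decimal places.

0.3325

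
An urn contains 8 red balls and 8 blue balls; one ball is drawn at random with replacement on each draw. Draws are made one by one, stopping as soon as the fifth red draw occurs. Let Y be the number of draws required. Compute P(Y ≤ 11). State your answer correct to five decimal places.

0.72559

Finishing within 11 draws ⇔ at least 5 successes in the first 11. With X ~ Binomial(11, 0.50), P(Y ≤ 11) = 1 − P(X ≤ 4).
  k=0: C(11,0)·0.50^0·0.50^11 = 0.0004883
  k=1: C(11,1)·0.50^1·0.50^10 = 0.0053711
  k=2: C(11,2)·0.50^2·0.50^9 = 0.0268555
  k=3: C(11,3)·0.50^3·0.50^8 = 0.0805664
  k=4: C(11,4)·0.50^4·0.50^7 = 0.1611328
1 − 0.2744141 = 0.7255859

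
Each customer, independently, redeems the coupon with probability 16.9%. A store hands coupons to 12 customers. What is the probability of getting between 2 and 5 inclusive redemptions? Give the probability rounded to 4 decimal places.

0.6184

X ~ Binomial(12, 0.169); P(2 ≤ X ≤ 5) = Σ C(12,k) p^k (1−p)^(12−k) over k:
  k=2: C(12,2)·0.169^2·0.831^10 = 0.296024
  k=3: C(12,3)·0.169^3·0.831^9 = 0.200674
  k=4: C(12,4)·0.169^4·0.831^8 = 0.091825
  k=5: C(12,5)·0.169^5·0.831^7 = 0.029879
Total = 0.618403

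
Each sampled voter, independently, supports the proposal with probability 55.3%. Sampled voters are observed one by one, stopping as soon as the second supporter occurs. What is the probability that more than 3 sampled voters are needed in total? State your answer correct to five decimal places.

Needing more than 3 sampled voters ⇔ fewer than 2 successes in the first 3. With X ~ Binomial(3, 0.553), P(Y > 3) = P(X ≤ 1).
  k=0: C(3,0)·0.553^0·0.447^3 = 0.0893146
  k=1: C(3,1)·0.553^1·0.447^2 = 0.3314831
P(X ≤ 1) = 0.4207978

0.42080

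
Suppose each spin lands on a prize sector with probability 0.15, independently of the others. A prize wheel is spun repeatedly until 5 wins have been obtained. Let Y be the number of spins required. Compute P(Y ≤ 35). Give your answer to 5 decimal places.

Finishing within 35 spins ⇔ at least 5 successes in the first 35. With X ~ Binomial(35, 0.15), P(Y ≤ 35) = 1 − P(X ≤ 4).
  k=0: C(35,0)·0.15^0·0.85^35 = 0.0033858
  k=1: C(35,1)·0.15^1·0.85^34 = 0.0209123
  k=2: C(35,2)·0.15^2·0.85^33 = 0.0627370
  k=3: C(35,3)·0.15^3·0.85^32 = 0.1217837
  k=4: C(35,4)·0.15^4·0.85^31 = 0.1719299
1 − 0.3807487 = 0.6192513

0.61925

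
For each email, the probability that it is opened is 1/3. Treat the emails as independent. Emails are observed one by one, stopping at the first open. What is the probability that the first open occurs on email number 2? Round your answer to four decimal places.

0.2222

Geometric (trials to first success), p = 0.333333.
P(Y = 2) = (1−p)^1 · p = 0.66667 · 0.333333 = 0.222222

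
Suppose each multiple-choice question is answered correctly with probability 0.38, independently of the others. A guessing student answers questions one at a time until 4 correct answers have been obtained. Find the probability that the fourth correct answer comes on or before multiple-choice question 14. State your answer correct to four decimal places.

0.8418

Finishing within 14 multiple-choice questions ⇔ at least 4 successes in the first 14. With X ~ Binomial(14, 0.38), P(Y ≤ 14) = 1 − P(X ≤ 3).
  k=0: C(14,0)·0.38^0·0.62^14 = 0.001240
  k=1: C(14,1)·0.38^1·0.62^13 = 0.010642
  k=2: C(14,2)·0.38^2·0.62^12 = 0.042394
  k=3: C(14,3)·0.38^3·0.62^11 = 0.103935
1 − 0.158211 = 0.841789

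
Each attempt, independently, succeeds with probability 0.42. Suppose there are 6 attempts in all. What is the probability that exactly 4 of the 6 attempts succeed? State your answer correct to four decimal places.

X ~ Binomial(n=6, p=0.42).
P(X=4) = C(6,4) · p^4 · (1−p)^2
= 15 · 0.031117 · 0.3364 = 0.157016

0.1570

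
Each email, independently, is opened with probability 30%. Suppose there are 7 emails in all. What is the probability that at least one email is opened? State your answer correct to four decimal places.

0.9176

P(at least one) = 1 − P(none) = 1 − (1 − 0.30)^7
= 1 − 0.082354 = 0.917646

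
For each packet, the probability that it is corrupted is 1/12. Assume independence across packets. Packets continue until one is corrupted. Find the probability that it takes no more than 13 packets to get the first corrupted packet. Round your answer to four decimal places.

0.6773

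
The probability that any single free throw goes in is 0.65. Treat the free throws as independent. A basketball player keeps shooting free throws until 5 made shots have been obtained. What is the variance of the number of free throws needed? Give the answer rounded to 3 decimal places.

Y = total free throws until the fifth success; negative binomial with r=5, p=0.65.
Var(Y) = r(1−p)/p² = 5·0.35 / 0.65² = 4.14201

4.142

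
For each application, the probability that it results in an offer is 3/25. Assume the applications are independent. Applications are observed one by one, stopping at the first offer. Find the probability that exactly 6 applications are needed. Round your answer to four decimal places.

Geometric (trials to first success), p = 0.12.
P(Y = 6) = (1−p)^5 · p = 0.52773 · 0.12 = 0.063328

0.0633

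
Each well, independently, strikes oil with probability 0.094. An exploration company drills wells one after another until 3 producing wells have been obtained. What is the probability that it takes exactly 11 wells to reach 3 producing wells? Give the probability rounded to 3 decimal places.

0.017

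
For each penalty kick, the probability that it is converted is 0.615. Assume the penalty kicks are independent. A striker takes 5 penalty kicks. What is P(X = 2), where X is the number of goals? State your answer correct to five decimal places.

0.21584

X ~ Binomial(n=5, p=0.615).
P(X=2) = C(5,2) · p^2 · (1−p)^3
= 10 · 0.37822 · 0.057067 = 0.2158402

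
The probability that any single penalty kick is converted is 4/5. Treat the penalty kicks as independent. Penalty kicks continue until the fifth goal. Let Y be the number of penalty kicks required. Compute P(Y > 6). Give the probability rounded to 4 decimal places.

0.3446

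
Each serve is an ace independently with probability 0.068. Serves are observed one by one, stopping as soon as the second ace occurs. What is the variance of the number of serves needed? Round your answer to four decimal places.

Y = total serves until the second success; negative binomial with r=2, p=0.068.
Var(Y) = r(1−p)/p² = 2·0.932 / 0.068² = 403.114187

403.1142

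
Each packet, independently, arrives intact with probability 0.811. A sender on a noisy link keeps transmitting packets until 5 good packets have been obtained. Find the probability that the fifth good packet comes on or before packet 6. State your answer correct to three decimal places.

Finishing within 6 packets ⇔ at least 5 successes in the first 6. With X ~ Binomial(6, 0.811), P(Y ≤ 6) = 1 − P(X ≤ 4).
  k=0: C(6,0)·0.811^0·0.189^6 = 0.00005
  k=1: C(6,1)·0.811^1·0.189^5 = 0.00117
  k=2: C(6,2)·0.811^2·0.189^4 = 0.01259
  k=3: C(6,3)·0.811^3·0.189^3 = 0.07202
  k=4: C(6,4)·0.811^4·0.189^2 = 0.23179
1 − 0.31762 = 0.68238

0.682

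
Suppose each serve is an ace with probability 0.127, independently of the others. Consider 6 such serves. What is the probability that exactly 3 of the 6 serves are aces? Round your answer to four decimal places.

0.0273

X ~ Binomial(n=6, p=0.127).
P(X=3) = C(6,3) · p^3 · (1−p)^3
= 20 · 0.0020484 · 0.66534 = 0.027257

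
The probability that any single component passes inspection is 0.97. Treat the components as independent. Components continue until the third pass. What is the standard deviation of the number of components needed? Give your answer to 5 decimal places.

0.30928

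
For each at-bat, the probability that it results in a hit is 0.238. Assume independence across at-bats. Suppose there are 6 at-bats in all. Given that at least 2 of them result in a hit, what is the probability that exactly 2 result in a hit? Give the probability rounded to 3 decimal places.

0.655

X ~ Binomial(6, 0.238). Want P(X=2 | X≥2) = P(X=2) / P(X≥2).
P(X=2) = C(6,2)·0.238^2·0.762^4 = 0.28646
P(X≥2) = 1 − 0.19576 − 0.36686 = 0.43738
Ratio = 0.28646 / 0.43738 = 0.65495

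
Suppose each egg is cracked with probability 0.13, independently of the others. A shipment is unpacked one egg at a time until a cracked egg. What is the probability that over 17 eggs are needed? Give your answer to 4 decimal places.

0.0937

Y = number of eggs to the first success; geometric, p = 0.13.
P(Y > 17) = P(first 17 all fail) = (1−p)^17 = 0.093719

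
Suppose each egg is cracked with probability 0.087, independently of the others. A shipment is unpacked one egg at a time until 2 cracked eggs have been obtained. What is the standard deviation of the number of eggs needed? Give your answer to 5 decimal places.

15.53213

Y = total eggs until the second success; negative binomial with r=2, p=0.087.
SD(Y) = √[r(1−p)/p²] = √(241.2471925) = 15.5321342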